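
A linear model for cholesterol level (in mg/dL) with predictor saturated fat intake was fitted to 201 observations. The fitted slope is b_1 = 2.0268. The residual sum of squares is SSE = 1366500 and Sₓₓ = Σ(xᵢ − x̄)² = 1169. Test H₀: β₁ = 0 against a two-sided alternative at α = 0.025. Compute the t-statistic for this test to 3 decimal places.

MSE = SSE/(n − 2) = 1366500/199 = 6866.83.
SE(b_1) = √(MSE/Sₓₓ) = √(6866.83/1169) = 2.42366.
t = 2.0268 / 2.42366 = 0.836.
df = n − 2 = 199.
Two-sided p ≈ 0.4040, which is ≥ 0.025, so fail to reject H₀.
The data do not give significant evidence of an association between saturated fat intake and cholesterol level.

t = 0.836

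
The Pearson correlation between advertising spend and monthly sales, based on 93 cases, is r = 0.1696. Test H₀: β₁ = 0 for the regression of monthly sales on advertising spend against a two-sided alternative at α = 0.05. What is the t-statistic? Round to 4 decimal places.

t = 1.6417

t = r·√(n − 2)/√(1 − r²) = 0.1696·√91/√0.971236 = 1.6417.
df = n − 2 = 91.
Two-sided p ≈ 0.1041, which is ≥ 0.05, so fail to reject H₀.
The data do not give significant evidence of a linear association between advertising spend and monthly sales.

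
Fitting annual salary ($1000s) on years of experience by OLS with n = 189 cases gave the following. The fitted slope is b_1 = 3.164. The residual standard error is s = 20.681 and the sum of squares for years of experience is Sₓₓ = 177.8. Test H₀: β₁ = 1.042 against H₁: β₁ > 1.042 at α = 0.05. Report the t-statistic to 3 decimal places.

SE(b_1) = s/√Sₓₓ = 20.681/√177.8 = 1.55098.
t = (3.164 − 1.042) / 1.55098 = 1.368.
df = n − 2 = 187.
One-sided p ≈ 0.0865, which is ≥ 0.05, so fail to reject H₀.
The data do not give significant evidence that the true slope on years of experience exceeds 1.042 $1000s per unit.

t = 1.368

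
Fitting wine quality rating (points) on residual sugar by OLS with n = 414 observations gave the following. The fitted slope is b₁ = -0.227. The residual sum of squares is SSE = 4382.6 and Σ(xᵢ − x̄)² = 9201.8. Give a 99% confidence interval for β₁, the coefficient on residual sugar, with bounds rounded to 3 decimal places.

(-0.315, -0.139)

MSE = SSE/(n − 2) = 4382.6/412 = 10.6374.
SE(b₁) = √(MSE/Sₓₓ) = √(10.6374/9201.8) = 0.0340002.
df = n − 2 = 412.
t* = t_{0.005, 412} = 2.587815.
Margin = t* × SE = 2.587815 × 0.0340002 = 0.08799.
CI: -0.227 ± 0.08799 → (-0.315, -0.139).
With 99% confidence, each one-unit increase in residual sugar is associated with a change of between -0.315 and -0.139 points in wine quality rating.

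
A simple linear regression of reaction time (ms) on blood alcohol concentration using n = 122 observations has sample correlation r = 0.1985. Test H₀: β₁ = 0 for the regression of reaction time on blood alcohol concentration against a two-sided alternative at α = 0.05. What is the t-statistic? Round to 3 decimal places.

t = r·√(n − 2)/√(1 − r²) = 0.1985·√120/√0.960598 = 2.219.
df = n − 2 = 120.
Two-sided p ≈ 0.0284, which is < 0.05, so reject H₀.
There is evidence of a linear association between blood alcohol concentration and reaction time.

t = 2.219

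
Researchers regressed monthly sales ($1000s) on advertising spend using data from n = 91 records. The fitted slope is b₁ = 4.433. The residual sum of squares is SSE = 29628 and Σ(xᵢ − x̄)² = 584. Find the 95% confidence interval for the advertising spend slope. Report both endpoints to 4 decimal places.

(2.9328, 5.9332)

MSE = SSE/(n − 2) = 29628/89 = 332.899.
SE(b₁) = √(MSE/Sₓₓ) = √(332.899/584) = 0.755005.
df = n − 2 = 89.
t* = t_{0.025, 89} = 1.986979.
Margin = t* × SE = 1.986979 × 0.755005 = 1.500179.
CI: 4.433 ± 1.500179 → (2.9328, 5.9332).
With 95% confidence, each one-unit increase in advertising spend is associated with a change of between 2.9328 and 5.9332 $1000s in monthly sales.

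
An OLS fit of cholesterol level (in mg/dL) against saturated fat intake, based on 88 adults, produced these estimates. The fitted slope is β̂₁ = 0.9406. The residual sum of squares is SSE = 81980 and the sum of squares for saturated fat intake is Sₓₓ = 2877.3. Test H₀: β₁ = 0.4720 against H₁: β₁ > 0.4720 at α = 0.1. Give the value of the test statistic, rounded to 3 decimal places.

MSE = SSE/(n − 2) = 81980/86 = 953.256.
SE(β̂₁) = √(MSE/Sₓₓ) = √(953.256/2877.3) = 0.575589.
t = (0.9406 − 0.4720) / 0.575589 = 0.814.
df = n − 2 = 86.
One-sided p ≈ 0.2089, which is ≥ 0.1, so fail to reject H₀.
The data do not give significant evidence that the true slope on saturated fat intake exceeds 0.4720 mg/dL per unit.

t = 0.814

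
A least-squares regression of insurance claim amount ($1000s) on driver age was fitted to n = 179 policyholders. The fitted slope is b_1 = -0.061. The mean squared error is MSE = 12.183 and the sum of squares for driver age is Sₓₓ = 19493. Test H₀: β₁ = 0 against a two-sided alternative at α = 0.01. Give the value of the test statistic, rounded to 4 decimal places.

SE(b_1) = √(MSE/Sₓₓ) = √(12.183/19493) = 0.0249999.
t = -0.061 / 0.0249999 = -2.4400.
df = n − 2 = 177.
Two-sided p ≈ 0.0157, which is ≥ 0.01, so fail to reject H₀.
The data do not give significant evidence of an association between driver age and insurance claim amount.

t = -2.4400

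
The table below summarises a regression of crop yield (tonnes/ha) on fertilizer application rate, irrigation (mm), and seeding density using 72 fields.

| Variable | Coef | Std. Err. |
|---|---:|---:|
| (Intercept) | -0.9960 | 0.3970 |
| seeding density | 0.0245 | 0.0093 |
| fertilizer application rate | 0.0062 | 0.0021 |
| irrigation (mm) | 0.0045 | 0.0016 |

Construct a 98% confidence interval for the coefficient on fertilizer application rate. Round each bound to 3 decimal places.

(0.001, 0.011)

Read off: b = 0.0062, SE = 0.0021 for fertilizer application rate.
df = n − k − 1 = 72 − 3 − 1 = 68.
t* = t_{0.01, 68} = 2.382446.
Margin = t* × SE = 2.382446 × 0.0021 = 0.00500.
CI: 0.0062 ± 0.00500 → (0.001, 0.011).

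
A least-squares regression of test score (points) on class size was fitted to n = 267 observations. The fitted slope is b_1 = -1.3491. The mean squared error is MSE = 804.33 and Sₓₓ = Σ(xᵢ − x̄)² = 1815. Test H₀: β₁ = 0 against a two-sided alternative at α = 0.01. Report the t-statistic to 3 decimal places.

SE(b_1) = √(MSE/Sₓₓ) = √(804.33/1815) = 0.6657.
t = -1.3491 / 0.6657 = -2.027.
df = n − 2 = 265.
Two-sided p ≈ 0.0437, which is ≥ 0.01, so fail to reject H₀.
The data do not give significant evidence of an association between class size and test score.

t = -2.027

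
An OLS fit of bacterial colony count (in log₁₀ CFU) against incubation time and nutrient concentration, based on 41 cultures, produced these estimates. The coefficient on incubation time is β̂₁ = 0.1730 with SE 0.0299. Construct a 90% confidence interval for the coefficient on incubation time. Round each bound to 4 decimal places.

df = n − k − 1 = 41 − 2 − 1 = 38.
t* = t_{0.05, 38} = 1.685954.
Margin = t* × SE = 1.685954 × 0.0299 = 0.050410.
CI: 0.1730 ± 0.050410 → (0.1226, 0.2234).
With 90% confidence, each one-unit increase in incubation time is associated with a change of between 0.1226 and 0.2234 log₁₀ CFU in bacterial colony count, holding the other predictors fixed.

(0.1226, 0.2234)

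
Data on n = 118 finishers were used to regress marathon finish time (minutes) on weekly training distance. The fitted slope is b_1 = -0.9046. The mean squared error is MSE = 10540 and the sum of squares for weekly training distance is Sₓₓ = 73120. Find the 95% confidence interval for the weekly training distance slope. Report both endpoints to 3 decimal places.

SE(b_1) = √(MSE/Sₓₓ) = √(10540/73120) = 0.379666.
df = n − 2 = 116.
t* = t_{0.025, 116} = 1.980626.
Margin = t* × SE = 1.980626 × 0.379666 = 0.75198.
CI: -0.9046 ± 0.75198 → (-1.657, -0.153).
With 95% confidence, each one-unit increase in weekly training distance is associated with a change of between -1.657 and -0.153 minutes in marathon finish time.

(-1.657, -0.153)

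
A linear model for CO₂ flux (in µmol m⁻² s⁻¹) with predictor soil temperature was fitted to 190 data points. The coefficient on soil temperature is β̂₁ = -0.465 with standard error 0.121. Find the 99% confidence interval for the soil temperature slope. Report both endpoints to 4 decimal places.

df = n − 2 = 190 − 2 = 188.
t* = t_{0.005, 188} = 2.602233.
Margin = t* × SE = 2.602233 × 0.121 = 0.314870.
CI: -0.465 ± 0.314870 → (-0.7799, -0.1501).
With 99% confidence, each one-unit increase in soil temperature is associated with a change of between -0.7799 and -0.1501 µmol m⁻² s⁻¹ in CO₂ flux.

(-0.7799, -0.1501)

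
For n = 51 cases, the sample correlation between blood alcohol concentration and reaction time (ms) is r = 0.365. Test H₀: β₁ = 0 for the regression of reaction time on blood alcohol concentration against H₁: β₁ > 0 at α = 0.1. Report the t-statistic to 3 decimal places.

t = r·√(n − 2)/√(1 − r²) = 0.365·√49/√0.866775 = 2.744.
df = n − 2 = 49.
One-sided p ≈ 0.0042, which is < 0.1, so reject H₀.
There is evidence of a linear association between blood alcohol concentration and reaction time.

t = 2.744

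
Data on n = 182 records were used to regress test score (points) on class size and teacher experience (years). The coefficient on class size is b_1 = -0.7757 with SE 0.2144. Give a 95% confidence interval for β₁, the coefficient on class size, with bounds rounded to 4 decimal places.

df = n − k − 1 = 182 − 2 − 1 = 179.
t* = t_{0.025, 179} = 1.973305.
Margin = t* × SE = 1.973305 × 0.2144 = 0.423077.
CI: -0.7757 ± 0.423077 → (-1.1988, -0.3526).
With 95% confidence, each one-unit increase in class size is associated with a change of between -1.1988 and -0.3526 points in test score, holding the other predictors fixed.

(-1.1988, -0.3526)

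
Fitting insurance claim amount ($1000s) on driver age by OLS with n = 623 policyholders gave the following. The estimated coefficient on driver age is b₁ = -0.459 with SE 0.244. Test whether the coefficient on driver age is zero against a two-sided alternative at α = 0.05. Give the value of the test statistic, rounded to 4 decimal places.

t = -1.8811

H₀: β₁ = 0 vs H₁: β₁ ≠ 0.
t = (b₁ − β₁⁰)/SE = -0.459 / 0.244 = -1.8811.
df = n − 2 = 623 − 2 = 621.
Two-sided p ≈ 0.0604, which is ≥ 0.05, so fail to reject H₀.
The data do not give significant evidence of an association between driver age and insurance claim amount.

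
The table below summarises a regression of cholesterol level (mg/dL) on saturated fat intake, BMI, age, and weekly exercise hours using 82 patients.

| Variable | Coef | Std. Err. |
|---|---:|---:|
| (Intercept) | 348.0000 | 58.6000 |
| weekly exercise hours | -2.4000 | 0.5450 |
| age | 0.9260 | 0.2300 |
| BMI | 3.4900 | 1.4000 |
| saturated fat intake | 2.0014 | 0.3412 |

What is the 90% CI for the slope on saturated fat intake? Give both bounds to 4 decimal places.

Read off: b = 2.0014, SE = 0.3412 for saturated fat intake.
df = n − k − 1 = 82 − 4 − 1 = 77.
t* = t_{0.05, 77} = 1.664885.
Margin = t* × SE = 1.664885 × 0.3412 = 0.568059.
CI: 2.0014 ± 0.568059 → (1.4333, 2.5695).

(1.4333, 2.5695)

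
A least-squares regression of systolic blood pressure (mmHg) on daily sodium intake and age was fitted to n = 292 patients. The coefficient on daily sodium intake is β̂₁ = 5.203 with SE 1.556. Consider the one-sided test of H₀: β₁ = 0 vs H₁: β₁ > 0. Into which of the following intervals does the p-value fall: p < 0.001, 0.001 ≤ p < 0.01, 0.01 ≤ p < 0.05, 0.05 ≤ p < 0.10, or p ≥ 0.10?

p < 0.001

t = 5.203 / 1.556 = 3.344.
df = n − k − 1 = 292 − 2 − 1 = 289.
One-sided p = P(T_{289} > t) ≈ 0.0005.
So p < 0.001.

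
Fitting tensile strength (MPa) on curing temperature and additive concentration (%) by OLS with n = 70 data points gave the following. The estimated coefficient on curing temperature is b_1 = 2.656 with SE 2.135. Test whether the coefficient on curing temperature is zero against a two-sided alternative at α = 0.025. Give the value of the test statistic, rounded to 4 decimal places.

t = 1.2440

H₀: β₁ = 0 vs H₁: β₁ ≠ 0.
t = (b_1 − β₁⁰)/SE = 2.656 / 2.135 = 1.2440.
df = n − k − 1 = 70 − 2 − 1 = 67.
Two-sided p ≈ 0.2178, which is ≥ 0.025, so fail to reject H₀.
The data do not give significant evidence of an association between curing temperature and tensile strength, after adjusting for the other predictors.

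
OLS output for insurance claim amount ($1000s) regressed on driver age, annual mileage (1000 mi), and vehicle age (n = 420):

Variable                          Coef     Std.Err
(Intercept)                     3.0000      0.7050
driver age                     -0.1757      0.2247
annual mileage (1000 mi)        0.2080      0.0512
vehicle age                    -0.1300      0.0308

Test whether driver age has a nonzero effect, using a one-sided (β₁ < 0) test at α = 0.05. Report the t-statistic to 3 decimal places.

Read off: b = -0.1757, SE = 0.2247 for driver age.
H₀: β₁ = 0 vs H₁: β₁ < 0.
t = -0.1757 / 0.2247 = -0.782.
df = n − k − 1 = 420 − 3 − 1 = 416.
One-sided p ≈ 0.2173, which is ≥ 0.05, so fail to reject H₀.
The data do not give significant evidence that the true slope on driver age is negative, holding the other predictors fixed.

t = -0.782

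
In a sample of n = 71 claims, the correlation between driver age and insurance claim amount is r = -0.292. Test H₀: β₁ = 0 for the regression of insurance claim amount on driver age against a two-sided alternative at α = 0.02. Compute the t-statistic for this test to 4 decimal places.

t = -2.5361

t = r·√(n − 2)/√(1 − r²) = -0.292·√69/√0.914736 = -2.5361.
df = n − 2 = 69.
Two-sided p ≈ 0.0135, which is < 0.02, so reject H₀.
There is evidence of a linear association between driver age and insurance claim amount.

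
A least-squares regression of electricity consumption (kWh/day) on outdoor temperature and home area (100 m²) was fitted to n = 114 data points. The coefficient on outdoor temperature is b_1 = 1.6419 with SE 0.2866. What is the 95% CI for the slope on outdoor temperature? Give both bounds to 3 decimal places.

df = n − k − 1 = 114 − 2 − 1 = 111.
t* = t_{0.025, 111} = 1.981567.
Margin = t* × SE = 1.981567 × 0.2866 = 0.56792.
CI: 1.6419 ± 0.56792 → (1.074, 2.210).
With 95% confidence, each one-unit increase in outdoor temperature is associated with a change of between 1.074 and 2.210 kWh/day in electricity consumption, holding the other predictors fixed.

(1.074, 2.210)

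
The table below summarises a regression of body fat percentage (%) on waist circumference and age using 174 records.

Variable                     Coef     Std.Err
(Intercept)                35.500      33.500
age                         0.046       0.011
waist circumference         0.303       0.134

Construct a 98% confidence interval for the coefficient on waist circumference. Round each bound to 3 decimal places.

(-0.012, 0.618)

Read off: b = 0.303, SE = 0.134 for waist circumference.
df = n − k − 1 = 174 − 2 − 1 = 171.
t* = t_{0.01, 171} = 2.348352.
Margin = t* × SE = 2.348352 × 0.134 = 0.31468.
CI: 0.303 ± 0.31468 → (-0.012, 0.618).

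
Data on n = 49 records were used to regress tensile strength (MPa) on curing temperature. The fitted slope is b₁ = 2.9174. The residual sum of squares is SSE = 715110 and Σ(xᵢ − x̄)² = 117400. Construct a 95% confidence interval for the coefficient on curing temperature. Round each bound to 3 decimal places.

MSE = SSE/(n − 2) = 715110/47 = 15215.1.
SE(b₁) = √(MSE/Sₓₓ) = √(15215.1/117400) = 0.360001.
df = n − 2 = 47.
t* = t_{0.025, 47} = 2.011741.
Margin = t* × SE = 2.011741 × 0.360001 = 0.72423.
CI: 2.9174 ± 0.72423 → (2.193, 3.642).
With 95% confidence, each one-unit increase in curing temperature is associated with a change of between 2.193 and 3.642 MPa in tensile strength.

(2.193, 3.642)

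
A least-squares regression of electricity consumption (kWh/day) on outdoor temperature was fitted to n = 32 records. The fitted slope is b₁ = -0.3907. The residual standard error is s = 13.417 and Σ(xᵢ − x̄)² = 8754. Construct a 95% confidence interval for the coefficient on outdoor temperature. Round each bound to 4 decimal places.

SE(b₁) = s/√Sₓₓ = 13.417/√8754 = 0.143401.
df = n − 2 = 30.
t* = t_{0.025, 30} = 2.042272.
Margin = t* × SE = 2.042272 × 0.143401 = 0.292864.
CI: -0.3907 ± 0.292864 → (-0.6836, -0.0978).
With 95% confidence, each one-unit increase in outdoor temperature is associated with a change of between -0.6836 and -0.0978 kWh/day in electricity consumption.

(-0.6836, -0.0978)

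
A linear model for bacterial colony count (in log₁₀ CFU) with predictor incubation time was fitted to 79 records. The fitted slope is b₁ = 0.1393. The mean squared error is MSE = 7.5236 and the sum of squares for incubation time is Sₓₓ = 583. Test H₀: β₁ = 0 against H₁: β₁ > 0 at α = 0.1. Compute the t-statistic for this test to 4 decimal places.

SE(b₁) = √(MSE/Sₓₓ) = √(7.5236/583) = 0.1136.
t = 0.1393 / 0.1136 = 1.2262.
df = n − 2 = 77.
One-sided p ≈ 0.1119, which is ≥ 0.1, so fail to reject H₀.
The data do not give significant evidence that the true slope on incubation time is positive.

t = 1.2262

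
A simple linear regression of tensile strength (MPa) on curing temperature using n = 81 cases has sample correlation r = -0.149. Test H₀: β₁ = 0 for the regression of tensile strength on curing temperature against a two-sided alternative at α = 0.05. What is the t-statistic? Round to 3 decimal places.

t = r·√(n − 2)/√(1 − r²) = -0.149·√79/√0.977799 = -1.339.
df = n − 2 = 79.
Two-sided p ≈ 0.1843, which is ≥ 0.05, so fail to reject H₀.
The data do not give significant evidence of a linear association between curing temperature and tensile strength.

t = -1.339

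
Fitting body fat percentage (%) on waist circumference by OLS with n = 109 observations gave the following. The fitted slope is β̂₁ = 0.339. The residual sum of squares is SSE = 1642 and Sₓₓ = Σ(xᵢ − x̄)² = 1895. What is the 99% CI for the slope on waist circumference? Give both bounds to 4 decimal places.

MSE = SSE/(n − 2) = 1642/107 = 15.3458.
SE(β̂₁) = √(MSE/Sₓₓ) = √(15.3458/1895) = 0.0899891.
df = n − 2 = 107.
t* = t_{0.005, 107} = 2.62256.
Margin = t* × SE = 2.62256 × 0.0899891 = 0.236002.
CI: 0.339 ± 0.236002 → (0.1030, 0.5750).
With 99% confidence, each one-unit increase in waist circumference is associated with a change of between 0.1030 and 0.5750 % in body fat percentage.

(0.1030, 0.5750)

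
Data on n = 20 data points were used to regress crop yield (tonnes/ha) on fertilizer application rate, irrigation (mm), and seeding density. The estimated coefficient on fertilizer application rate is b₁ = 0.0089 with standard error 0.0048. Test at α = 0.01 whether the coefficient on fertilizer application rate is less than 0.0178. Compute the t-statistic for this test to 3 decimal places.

H₀: β₁ = 0.0178 vs H₁: β₁ < 0.0178.
t = (b₁ − β₁⁰)/SE = (0.0089 − 0.0178) / 0.0048 = -1.854.
df = n − k − 1 = 20 − 3 − 1 = 16.
One-sided p ≈ 0.0411, which is ≥ 0.01, so fail to reject H₀.
The data do not give significant evidence that the true slope on fertilizer application rate is below 0.0178 tonnes/ha per unit, holding the other predictors fixed.

t = -1.854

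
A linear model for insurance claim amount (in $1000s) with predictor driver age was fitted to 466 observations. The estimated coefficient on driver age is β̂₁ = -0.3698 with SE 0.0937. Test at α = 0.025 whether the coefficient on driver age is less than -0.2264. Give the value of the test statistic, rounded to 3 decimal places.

t = -1.530

H₀: β₁ = -0.2264 vs H₁: β₁ < -0.2264.
t = (β̂₁ − β₁⁰)/SE = (-0.3698 − (-0.2264)) / 0.0937 = -1.530.
df = n − 2 = 466 − 2 = 464.
One-sided p ≈ 0.0633, which is ≥ 0.025, so fail to reject H₀.
The data do not give significant evidence that the true slope on driver age is below -0.2264 $1000s per unit.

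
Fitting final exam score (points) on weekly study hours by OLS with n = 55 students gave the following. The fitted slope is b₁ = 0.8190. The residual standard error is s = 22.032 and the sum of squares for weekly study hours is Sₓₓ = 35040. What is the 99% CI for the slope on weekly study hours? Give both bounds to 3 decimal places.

SE(b₁) = s/√Sₓₓ = 22.032/√35040 = 0.117699.
df = n − 2 = 53.
t* = t_{0.005, 53} = 2.671823.
Margin = t* × SE = 2.671823 × 0.117699 = 0.31447.
CI: 0.8190 ± 0.31447 → (0.505, 1.133).
With 99% confidence, each one-unit increase in weekly study hours is associated with a change of between 0.505 and 1.133 points in final exam score.

(0.505, 1.133)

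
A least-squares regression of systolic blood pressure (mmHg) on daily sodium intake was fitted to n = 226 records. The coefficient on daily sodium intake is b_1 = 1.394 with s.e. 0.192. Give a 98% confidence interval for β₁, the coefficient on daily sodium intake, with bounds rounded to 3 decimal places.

(0.944, 1.844)

df = n − 2 = 226 − 2 = 224.
t* = t_{0.01, 224} = 2.34311.
Margin = t* × SE = 2.34311 × 0.192 = 0.44988.
CI: 1.394 ± 0.44988 → (0.944, 1.844).
With 98% confidence, each one-unit increase in daily sodium intake is associated with a change of between 0.944 and 1.844 mmHg in systolic blood pressure.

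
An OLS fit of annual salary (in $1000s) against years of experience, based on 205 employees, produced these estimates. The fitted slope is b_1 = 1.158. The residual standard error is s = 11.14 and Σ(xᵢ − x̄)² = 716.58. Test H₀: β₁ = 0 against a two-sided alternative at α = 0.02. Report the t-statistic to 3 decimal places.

t = 2.783

SE(b_1) = s/√Sₓₓ = 11.14/√716.58 = 0.416153.
t = 1.158 / 0.416153 = 2.783.
df = n − 2 = 203.
Two-sided p ≈ 0.0059, which is < 0.02, so reject H₀.
There is evidence that years of experience is associated with annual salary.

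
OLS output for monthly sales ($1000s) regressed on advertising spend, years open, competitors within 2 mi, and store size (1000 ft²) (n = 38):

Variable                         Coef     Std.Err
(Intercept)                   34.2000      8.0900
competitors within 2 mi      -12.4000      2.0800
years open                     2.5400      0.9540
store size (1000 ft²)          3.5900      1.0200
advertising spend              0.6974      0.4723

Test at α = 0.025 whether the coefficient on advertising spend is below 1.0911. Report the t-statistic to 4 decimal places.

t = -0.8336

Read off: b = 0.6974, SE = 0.4723 for advertising spend.
H₀: β₁ = 1.0911 vs H₁: β₁ < 1.0911.
t = (0.6974 − 1.0911) / 0.4723 = -0.8336.
df = n − k − 1 = 38 − 4 − 1 = 33.
One-sided p ≈ 0.2053, which is ≥ 0.025, so fail to reject H₀.
The data do not give significant evidence that the true slope on advertising spend is below 1.0911 $1000s per unit, holding the other predictors fixed.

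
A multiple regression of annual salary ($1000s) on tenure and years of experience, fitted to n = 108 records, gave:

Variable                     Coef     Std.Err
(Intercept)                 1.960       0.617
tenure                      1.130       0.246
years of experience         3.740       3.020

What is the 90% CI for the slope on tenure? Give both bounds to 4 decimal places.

Read off: b = 1.130, SE = 0.246 for tenure.
df = n − k − 1 = 108 − 2 − 1 = 105.
t* = t_{0.05, 105} = 1.659495.
Margin = t* × SE = 1.659495 × 0.246 = 0.408236.
CI: 1.130 ± 0.408236 → (0.7218, 1.5382).

(0.7218, 1.5382)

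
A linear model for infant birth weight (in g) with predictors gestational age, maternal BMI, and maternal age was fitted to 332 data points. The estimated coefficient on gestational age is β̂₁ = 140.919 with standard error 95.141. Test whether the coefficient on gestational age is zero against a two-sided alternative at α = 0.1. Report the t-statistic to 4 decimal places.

H₀: β₁ = 0 vs H₁: β₁ ≠ 0.
t = (β̂₁ − β₁⁰)/SE = 140.919 / 95.141 = 1.4812.
df = n − k − 1 = 332 − 3 − 1 = 328.
Two-sided p ≈ 0.1395, which is ≥ 0.1, so fail to reject H₀.
The data do not give significant evidence of an association between gestational age and infant birth weight, after adjusting for the other predictors.

t = 1.4812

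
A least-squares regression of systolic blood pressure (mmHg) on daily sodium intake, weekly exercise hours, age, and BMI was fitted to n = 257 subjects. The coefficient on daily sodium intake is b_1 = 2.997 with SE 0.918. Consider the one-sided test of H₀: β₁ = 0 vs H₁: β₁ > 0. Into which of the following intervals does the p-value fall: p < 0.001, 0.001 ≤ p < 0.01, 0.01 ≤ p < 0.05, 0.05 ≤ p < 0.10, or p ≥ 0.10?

p < 0.001

t = 2.997 / 0.918 = 3.265.
df = n − k − 1 = 257 − 4 − 1 = 252.
One-sided p = P(T_{252} > t) ≈ 0.0006.
So p < 0.001.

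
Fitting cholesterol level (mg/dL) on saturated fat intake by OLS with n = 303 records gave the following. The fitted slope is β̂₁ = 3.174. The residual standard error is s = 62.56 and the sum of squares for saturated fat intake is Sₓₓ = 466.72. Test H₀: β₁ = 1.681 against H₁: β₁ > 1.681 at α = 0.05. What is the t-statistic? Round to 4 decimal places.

SE(β̂₁) = s/√Sₓₓ = 62.56/√466.72 = 2.8958.
t = (3.174 − 1.681) / 2.8958 = 0.5156.
df = n − 2 = 301.
One-sided p ≈ 0.3033, which is ≥ 0.05, so fail to reject H₀.
The data do not give significant evidence that the true slope on saturated fat intake exceeds 1.681 mg/dL per unit.

t = 0.5156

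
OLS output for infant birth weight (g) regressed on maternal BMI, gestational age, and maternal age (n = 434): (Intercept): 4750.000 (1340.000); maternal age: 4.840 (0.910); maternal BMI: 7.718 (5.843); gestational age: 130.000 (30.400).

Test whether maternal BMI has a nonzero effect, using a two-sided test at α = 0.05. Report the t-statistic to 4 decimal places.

Read off: b = 7.718, SE = 5.843 for maternal BMI.
H₀: β₁ = 0 vs H₁: β₁ ≠ 0.
t = 7.718 / 5.843 = 1.3209.
df = n − k − 1 = 434 − 3 − 1 = 430.
Two-sided p ≈ 0.1872, which is ≥ 0.05, so fail to reject H₀.
The data do not give significant evidence of an association between maternal BMI and infant birth weight, after adjusting for the other predictors.

t = 1.3209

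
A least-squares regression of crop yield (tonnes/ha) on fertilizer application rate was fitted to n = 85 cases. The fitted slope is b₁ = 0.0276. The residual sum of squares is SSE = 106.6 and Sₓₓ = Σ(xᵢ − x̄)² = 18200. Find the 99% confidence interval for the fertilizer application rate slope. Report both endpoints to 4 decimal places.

(0.0055, 0.0497)

MSE = SSE/(n − 2) = 106.6/83 = 1.28434.
SE(b₁) = √(MSE/Sₓₓ) = √(1.28434/18200) = 0.00840048.
df = n − 2 = 83.
t* = t_{0.005, 83} = 2.636369.
Margin = t* × SE = 2.636369 × 0.00840048 = 0.022147.
CI: 0.0276 ± 0.022147 → (0.0055, 0.0497).
With 99% confidence, each one-unit increase in fertilizer application rate is associated with a change of between 0.0055 and 0.0497 tonnes/ha in crop yield.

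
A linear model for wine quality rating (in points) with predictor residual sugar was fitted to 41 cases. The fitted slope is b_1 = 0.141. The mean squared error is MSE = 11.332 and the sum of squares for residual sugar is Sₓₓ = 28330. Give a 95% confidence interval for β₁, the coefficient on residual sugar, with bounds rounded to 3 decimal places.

(0.101, 0.181)

SE(b_1) = √(MSE/Sₓₓ) = √(11.332/28330) = 0.02.
df = n − 2 = 39.
t* = t_{0.025, 39} = 2.022691.
Margin = t* × SE = 2.022691 × 0.02 = 0.04045.
CI: 0.141 ± 0.04045 → (0.101, 0.181).
With 95% confidence, each one-unit increase in residual sugar is associated with a change of between 0.101 and 0.181 points in wine quality rating.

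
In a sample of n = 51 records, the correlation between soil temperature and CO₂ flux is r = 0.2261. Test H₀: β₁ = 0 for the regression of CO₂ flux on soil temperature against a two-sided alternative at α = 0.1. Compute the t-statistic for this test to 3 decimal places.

t = 1.625

t = r·√(n − 2)/√(1 − r²) = 0.2261·√49/√0.948879 = 1.625.
df = n − 2 = 49.
Two-sided p ≈ 0.1106, which is ≥ 0.1, so fail to reject H₀.
The data do not give significant evidence of a linear association between soil temperature and CO₂ flux.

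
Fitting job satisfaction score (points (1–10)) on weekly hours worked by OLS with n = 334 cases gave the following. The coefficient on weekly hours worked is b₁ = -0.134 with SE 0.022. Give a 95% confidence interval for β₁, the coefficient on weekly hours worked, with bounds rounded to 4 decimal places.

df = n − 2 = 334 − 2 = 332.
t* = t_{0.025, 332} = 1.967135.
Margin = t* × SE = 1.967135 × 0.022 = 0.043277.
CI: -0.134 ± 0.043277 → (-0.1773, -0.0907).
With 95% confidence, each one-unit increase in weekly hours worked is associated with a change of between -0.1773 and -0.0907 points (1–10) in job satisfaction score.

(-0.1773, -0.0907)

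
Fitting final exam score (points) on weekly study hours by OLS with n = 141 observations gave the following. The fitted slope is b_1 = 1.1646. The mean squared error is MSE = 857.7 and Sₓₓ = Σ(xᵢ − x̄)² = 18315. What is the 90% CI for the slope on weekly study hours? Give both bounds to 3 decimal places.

(0.806, 1.523)

SE(b_1) = √(MSE/Sₓₓ) = √(857.7/18315) = 0.216403.
df = n − 2 = 139.
t* = t_{0.05, 139} = 1.65589.
Margin = t* × SE = 1.65589 × 0.216403 = 0.35834.
CI: 1.1646 ± 0.35834 → (0.806, 1.523).
With 90% confidence, each one-unit increase in weekly study hours is associated with a change of between 0.806 and 1.523 points in final exam score.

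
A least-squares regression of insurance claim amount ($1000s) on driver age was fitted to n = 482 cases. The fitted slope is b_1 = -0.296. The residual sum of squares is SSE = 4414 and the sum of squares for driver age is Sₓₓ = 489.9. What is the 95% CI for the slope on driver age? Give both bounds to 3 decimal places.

MSE = SSE/(n − 2) = 4414/480 = 9.19583.
SE(b_1) = √(MSE/Sₓₓ) = √(9.19583/489.9) = 0.137007.
df = n − 2 = 480.
t* = t_{0.025, 480} = 1.964918.
Margin = t* × SE = 1.964918 × 0.137007 = 0.26921.
CI: -0.296 ± 0.26921 → (-0.565, -0.027).
With 95% confidence, each one-unit increase in driver age is associated with a change of between -0.565 and -0.027 $1000s in insurance claim amount.

(-0.565, -0.027)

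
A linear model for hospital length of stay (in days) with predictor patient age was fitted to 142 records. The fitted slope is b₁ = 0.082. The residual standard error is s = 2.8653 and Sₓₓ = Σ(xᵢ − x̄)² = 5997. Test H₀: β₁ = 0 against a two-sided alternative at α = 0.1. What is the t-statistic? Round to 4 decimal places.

t = 2.2162

SE(b₁) = s/√Sₓₓ = 2.8653/√5997 = 0.0370001.
t = 0.082 / 0.0370001 = 2.2162.
df = n − 2 = 140.
Two-sided p ≈ 0.0283, which is < 0.1, so reject H₀.
There is evidence that patient age is associated with hospital length of stay.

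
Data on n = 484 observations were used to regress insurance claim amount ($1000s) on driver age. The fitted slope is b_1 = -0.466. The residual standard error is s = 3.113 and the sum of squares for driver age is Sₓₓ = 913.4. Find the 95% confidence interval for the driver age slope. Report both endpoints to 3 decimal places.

(-0.668, -0.264)

SE(b_1) = s/√Sₓₓ = 3.113/√913.4 = 0.103003.
df = n − 2 = 482.
t* = t_{0.025, 482} = 1.964898.
Margin = t* × SE = 1.964898 × 0.103003 = 0.20239.
CI: -0.466 ± 0.20239 → (-0.668, -0.264).
With 95% confidence, each one-unit increase in driver age is associated with a change of between -0.668 and -0.264 $1000s in insurance claim amount.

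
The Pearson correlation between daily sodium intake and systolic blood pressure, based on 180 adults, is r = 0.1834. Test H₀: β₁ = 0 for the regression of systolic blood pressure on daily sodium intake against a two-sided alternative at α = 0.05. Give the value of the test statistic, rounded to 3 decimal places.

t = 2.489

t = r·√(n − 2)/√(1 − r²) = 0.1834·√178/√0.966364 = 2.489.
df = n − 2 = 178.
Two-sided p ≈ 0.0137, which is < 0.05, so reject H₀.
There is evidence of a linear association between daily sodium intake and systolic blood pressure.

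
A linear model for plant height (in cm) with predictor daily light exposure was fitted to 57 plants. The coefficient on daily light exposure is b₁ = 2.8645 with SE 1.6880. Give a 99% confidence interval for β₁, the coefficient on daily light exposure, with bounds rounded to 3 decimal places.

df = n − 2 = 57 − 2 = 55.
t* = t_{0.005, 55} = 2.668216.
Margin = t* × SE = 2.668216 × 1.6880 = 4.50395.
CI: 2.8645 ± 4.50395 → (-1.639, 7.368).
With 99% confidence, each one-unit increase in daily light exposure is associated with a change of between -1.639 and 7.368 cm in plant height.

(-1.639, 7.368)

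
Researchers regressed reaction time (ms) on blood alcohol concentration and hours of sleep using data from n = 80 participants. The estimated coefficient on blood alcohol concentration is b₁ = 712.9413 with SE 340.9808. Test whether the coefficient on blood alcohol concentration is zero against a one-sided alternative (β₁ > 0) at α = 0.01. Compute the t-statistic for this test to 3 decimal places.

t = 2.091

H₀: β₁ = 0 vs H₁: β₁ > 0.
t = (b₁ − β₁⁰)/SE = 712.9413 / 340.9808 = 2.091.
df = n − k − 1 = 80 − 2 − 1 = 77.
One-sided p ≈ 0.0199, which is ≥ 0.01, so fail to reject H₀.
The data do not give significant evidence that the true slope on blood alcohol concentration is positive, holding the other predictors fixed.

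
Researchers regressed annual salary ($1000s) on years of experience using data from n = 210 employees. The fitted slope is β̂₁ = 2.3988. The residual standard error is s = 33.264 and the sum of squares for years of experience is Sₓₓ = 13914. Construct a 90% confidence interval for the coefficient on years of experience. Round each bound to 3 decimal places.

(1.933, 2.865)

SE(β̂₁) = s/√Sₓₓ = 33.264/√13914 = 0.282.
df = n − 2 = 208.
t* = t_{0.05, 208} = 1.652212.
Margin = t* × SE = 1.652212 × 0.282 = 0.46592.
CI: 2.3988 ± 0.46592 → (1.933, 2.865).
With 90% confidence, each one-unit increase in years of experience is associated with a change of between 1.933 and 2.865 $1000s in annual salary.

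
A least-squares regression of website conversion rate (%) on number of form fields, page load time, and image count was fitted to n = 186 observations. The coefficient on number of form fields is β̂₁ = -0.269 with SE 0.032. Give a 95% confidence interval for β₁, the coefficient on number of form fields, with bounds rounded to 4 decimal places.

df = n − k − 1 = 186 − 3 − 1 = 182.
t* = t_{0.025, 182} = 1.973084.
Margin = t* × SE = 1.973084 × 0.032 = 0.063139.
CI: -0.269 ± 0.063139 → (-0.3321, -0.2059).
With 95% confidence, each one-unit increase in number of form fields is associated with a change of between -0.3321 and -0.2059 % in website conversion rate, holding the other predictors fixed.

(-0.3321, -0.2059)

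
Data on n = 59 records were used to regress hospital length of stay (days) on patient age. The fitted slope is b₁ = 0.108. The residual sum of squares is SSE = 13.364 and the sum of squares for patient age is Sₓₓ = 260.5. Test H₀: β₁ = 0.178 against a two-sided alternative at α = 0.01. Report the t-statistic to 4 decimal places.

t = -2.3333

MSE = SSE/(n − 2) = 13.364/57 = 0.234456.
SE(b₁) = √(MSE/Sₓₓ) = √(0.234456/260.5) = 0.0300004.
t = (0.108 − 0.178) / 0.0300004 = -2.3333.
df = n − 2 = 57.
Two-sided p ≈ 0.0232, which is ≥ 0.01, so fail to reject H₀.
The data are consistent with a true slope of 0.178 days per unit of patient age.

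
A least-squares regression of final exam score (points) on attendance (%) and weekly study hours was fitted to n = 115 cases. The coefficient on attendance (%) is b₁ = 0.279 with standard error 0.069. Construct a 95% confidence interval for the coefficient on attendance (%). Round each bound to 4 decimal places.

df = n − k − 1 = 115 − 2 − 1 = 112.
t* = t_{0.025, 112} = 1.981372.
Margin = t* × SE = 1.981372 × 0.069 = 0.136715.
CI: 0.279 ± 0.136715 → (0.1423, 0.4157).
With 95% confidence, each one-unit increase in attendance (%) is associated with a change of between 0.1423 and 0.4157 points in final exam score, holding the other predictors fixed.

(0.1423, 0.4157)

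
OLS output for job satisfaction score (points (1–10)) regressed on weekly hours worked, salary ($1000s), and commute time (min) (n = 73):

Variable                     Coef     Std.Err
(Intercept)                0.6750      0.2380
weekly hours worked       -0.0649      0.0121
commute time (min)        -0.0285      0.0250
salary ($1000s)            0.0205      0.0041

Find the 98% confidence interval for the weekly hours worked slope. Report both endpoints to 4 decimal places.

Read off: b = -0.0649, SE = 0.0121 for weekly hours worked.
df = n − k − 1 = 73 − 3 − 1 = 69.
t* = t_{0.01, 69} = 2.381615.
Margin = t* × SE = 2.381615 × 0.0121 = 0.028818.
CI: -0.0649 ± 0.028818 → (-0.0937, -0.0361).

(-0.0937, -0.0361)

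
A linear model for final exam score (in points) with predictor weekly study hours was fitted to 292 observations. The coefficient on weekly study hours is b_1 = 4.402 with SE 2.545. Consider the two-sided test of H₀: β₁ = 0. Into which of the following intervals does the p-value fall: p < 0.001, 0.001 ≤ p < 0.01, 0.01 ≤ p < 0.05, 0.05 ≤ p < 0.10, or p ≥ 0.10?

t = 4.402 / 2.545 = 1.730.
df = n − 2 = 292 − 2 = 290.
Two-sided p = 2·P(T_{290} > |t|) ≈ 0.0848.
So 0.05 ≤ p < 0.10.

0.05 ≤ p < 0.10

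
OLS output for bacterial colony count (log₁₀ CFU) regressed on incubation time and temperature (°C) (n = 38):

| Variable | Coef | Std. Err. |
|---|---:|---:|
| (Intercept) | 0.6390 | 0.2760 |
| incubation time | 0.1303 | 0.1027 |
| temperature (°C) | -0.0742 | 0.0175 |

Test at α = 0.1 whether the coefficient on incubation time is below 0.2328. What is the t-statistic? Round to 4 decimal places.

Read off: b = 0.1303, SE = 0.1027 for incubation time.
H₀: β₁ = 0.2328 vs H₁: β₁ < 0.2328.
t = (0.1303 − 0.2328) / 0.1027 = -0.9981.
df = n − k − 1 = 38 − 2 − 1 = 35.
One-sided p ≈ 0.1626, which is ≥ 0.1, so fail to reject H₀.
The data do not give significant evidence that the true slope on incubation time is below 0.2328 log₁₀ CFU per unit, holding the other predictors fixed.

t = -0.9981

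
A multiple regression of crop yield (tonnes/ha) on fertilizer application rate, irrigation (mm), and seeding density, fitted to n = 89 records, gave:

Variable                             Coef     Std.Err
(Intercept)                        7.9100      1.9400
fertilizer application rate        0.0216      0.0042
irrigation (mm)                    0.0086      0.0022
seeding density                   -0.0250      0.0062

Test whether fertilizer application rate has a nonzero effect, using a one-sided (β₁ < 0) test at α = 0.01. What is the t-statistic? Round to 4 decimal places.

t = 5.1429

Read off: b = 0.0216, SE = 0.0042 for fertilizer application rate.
H₀: β₁ = 0 vs H₁: β₁ < 0.
t = 0.0216 / 0.0042 = 5.1429.
df = n − k − 1 = 89 − 3 − 1 = 85.
One-sided p ≈ 1.0000, which is ≥ 0.01, so fail to reject H₀.
The data do not give significant evidence that the true slope on fertilizer application rate is negative, holding the other predictors fixed.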